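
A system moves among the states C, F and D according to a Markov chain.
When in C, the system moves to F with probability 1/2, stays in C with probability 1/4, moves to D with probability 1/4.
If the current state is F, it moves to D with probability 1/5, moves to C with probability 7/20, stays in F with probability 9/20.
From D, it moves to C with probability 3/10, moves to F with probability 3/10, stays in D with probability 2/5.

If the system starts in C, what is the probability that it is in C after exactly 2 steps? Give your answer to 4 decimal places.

0.3125

Sum over the intermediate state after 1 step:
P = P(C→C)·P(C→C) + P(C→F)·P(F→C) + P(C→D)·P(D→C)
  = 0.25×0.25 + 0.5×0.35 + 0.25×0.3
  = 0.0625 + 0.1750 + 0.0750 = 0.3125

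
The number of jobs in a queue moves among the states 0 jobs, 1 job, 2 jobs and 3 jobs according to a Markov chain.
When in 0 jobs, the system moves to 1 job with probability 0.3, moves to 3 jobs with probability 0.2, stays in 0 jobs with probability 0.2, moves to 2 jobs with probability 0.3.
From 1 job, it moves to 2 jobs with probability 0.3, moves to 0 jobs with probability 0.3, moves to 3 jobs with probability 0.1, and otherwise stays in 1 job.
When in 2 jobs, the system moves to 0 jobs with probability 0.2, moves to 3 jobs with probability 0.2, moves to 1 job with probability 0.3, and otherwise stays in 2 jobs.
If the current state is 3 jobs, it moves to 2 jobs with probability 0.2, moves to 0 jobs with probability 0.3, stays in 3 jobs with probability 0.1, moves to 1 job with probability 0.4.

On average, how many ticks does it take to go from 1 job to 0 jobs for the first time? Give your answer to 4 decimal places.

Let t(s) be the expected number of ticks to first reach 0 jobs from state s, with t(0 jobs) = 0. Conditioning on the first tick:
t(1 job) = 1 + 0.3·t(1 job) + 0.3·t(2 jobs) + 0.1·t(3 jobs)
t(2 jobs) = 1 + 0.3·t(1 job) + 0.3·t(2 jobs) + 0.2·t(3 jobs)
t(3 jobs) = 1 + 0.4·t(1 job) + 0.2·t(2 jobs) + 0.1·t(3 jobs)
Solving: t(1 job) = 3.6861, t(2 jobs) = 4.0511, t(3 jobs) = 3.6496.
Expected ticks from 1 job to 0 jobs: 3.6861.

3.6861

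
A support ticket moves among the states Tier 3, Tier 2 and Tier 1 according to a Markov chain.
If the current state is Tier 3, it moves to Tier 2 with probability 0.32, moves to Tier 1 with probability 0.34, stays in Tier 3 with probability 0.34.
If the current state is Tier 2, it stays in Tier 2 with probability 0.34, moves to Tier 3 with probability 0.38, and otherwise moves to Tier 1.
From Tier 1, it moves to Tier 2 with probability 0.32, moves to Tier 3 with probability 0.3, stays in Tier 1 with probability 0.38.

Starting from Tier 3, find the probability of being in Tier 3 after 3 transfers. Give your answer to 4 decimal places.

Propagate the distribution vector 3 transfers from Tier 3.
After 0 transfers: (1.0000, 0.0000, 0.0000)
After 1 transfer: (0.3400, 0.3200, 0.3400)
After 2 transfers: (0.3392, 0.3264, 0.3344)
After 3 transfers: (0.3397, 0.3265, 0.3338)
P(in Tier 3 after 3 transfers) = 0.3397

0.3397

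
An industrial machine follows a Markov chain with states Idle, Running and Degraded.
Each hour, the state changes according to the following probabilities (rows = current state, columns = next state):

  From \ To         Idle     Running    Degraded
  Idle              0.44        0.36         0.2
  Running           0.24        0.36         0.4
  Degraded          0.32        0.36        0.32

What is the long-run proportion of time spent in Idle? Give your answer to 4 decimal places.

Let the stationary distribution be π with π = πP and π_1 + π_2 + π_3 = 1.
π_1 = 0.44·π_1 + 0.24·π_2 + 0.32·π_3
π_2 = 0.36·π_1 + 0.36·π_2 + 0.36·π_3
Solving with the normalization constraint gives π = (0.3309, 0.3600, 0.3091).
So the stationary probability of Idle is 0.3309.

0.3309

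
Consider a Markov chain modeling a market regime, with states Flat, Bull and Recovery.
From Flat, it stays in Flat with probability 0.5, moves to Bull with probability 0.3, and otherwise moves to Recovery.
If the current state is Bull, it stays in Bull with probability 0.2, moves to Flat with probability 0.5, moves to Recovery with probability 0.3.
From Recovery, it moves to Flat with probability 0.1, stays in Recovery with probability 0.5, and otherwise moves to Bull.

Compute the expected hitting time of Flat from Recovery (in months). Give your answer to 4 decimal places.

4.2857

Let t(s) be the expected number of months to first reach Flat from state s, with t(Flat) = 0. Conditioning on the first month:
t(Bull) = 1 + 0.2·t(Bull) + 0.3·t(Recovery)
t(Recovery) = 1 + 0.4·t(Bull) + 0.5·t(Recovery)
Solving: t(Bull) = 2.8571, t(Recovery) = 4.2857.
Expected months from Recovery to Flat: 4.2857.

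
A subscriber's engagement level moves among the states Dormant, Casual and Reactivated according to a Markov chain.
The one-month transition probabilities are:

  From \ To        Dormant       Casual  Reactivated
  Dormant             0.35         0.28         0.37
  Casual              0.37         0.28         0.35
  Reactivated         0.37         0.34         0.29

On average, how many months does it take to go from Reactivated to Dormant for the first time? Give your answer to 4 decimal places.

Let t(s) be the expected number of months to first reach Dormant from state s, with t(Dormant) = 0. Conditioning on the first month:
t(Casual) = 1 + 0.28·t(Casual) + 0.35·t(Reactivated)
t(Reactivated) = 1 + 0.34·t(Casual) + 0.29·t(Reactivated)
Solving: t(Casual) = 2.7027, t(Reactivated) = 2.7027.
Expected months from Reactivated to Dormant: 2.7027.

2.7027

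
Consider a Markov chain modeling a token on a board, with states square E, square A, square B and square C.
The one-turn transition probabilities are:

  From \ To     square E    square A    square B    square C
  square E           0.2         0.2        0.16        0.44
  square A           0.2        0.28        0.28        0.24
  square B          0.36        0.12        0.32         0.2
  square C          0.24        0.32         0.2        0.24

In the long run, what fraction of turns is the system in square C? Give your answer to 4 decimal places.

0.2803

Let the stationary distribution be π with π = πP and π_1 + π_2 + π_3 + π_4 = 1.
π_1 = 0.2·π_1 + 0.2·π_2 + 0.36·π_3 + 0.24·π_4
π_2 = 0.2·π_1 + 0.28·π_2 + 0.12·π_3 + 0.32·π_4
π_3 = 0.16·π_1 + 0.28·π_2 + 0.32·π_3 + 0.2·π_4
Solving with the normalization constraint gives π = (0.2492, 0.2333, 0.2372, 0.2803).
So the stationary probability of square C is 0.2803.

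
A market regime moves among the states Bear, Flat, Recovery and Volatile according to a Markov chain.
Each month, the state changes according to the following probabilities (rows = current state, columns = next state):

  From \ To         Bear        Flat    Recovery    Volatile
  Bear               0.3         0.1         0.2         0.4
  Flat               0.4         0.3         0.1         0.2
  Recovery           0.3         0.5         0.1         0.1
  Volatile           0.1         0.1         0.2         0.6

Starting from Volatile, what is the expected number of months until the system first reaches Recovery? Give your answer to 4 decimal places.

Let t(s) be the expected number of months to first reach Recovery from state s, with t(Recovery) = 0. Conditioning on the first month:
t(Bear) = 1 + 0.3·t(Bear) + 0.1·t(Flat) + 0.4·t(Volatile)
t(Flat) = 1 + 0.4·t(Bear) + 0.3·t(Flat) + 0.2·t(Volatile)
t(Volatile) = 1 + 0.1·t(Bear) + 0.1·t(Flat) + 0.6·t(Volatile)
Solving: t(Bear) = 5.3333, t(Flat) = 6.0000, t(Volatile) = 5.3333.
Expected months from Volatile to Recovery: 5.3333.

5.3333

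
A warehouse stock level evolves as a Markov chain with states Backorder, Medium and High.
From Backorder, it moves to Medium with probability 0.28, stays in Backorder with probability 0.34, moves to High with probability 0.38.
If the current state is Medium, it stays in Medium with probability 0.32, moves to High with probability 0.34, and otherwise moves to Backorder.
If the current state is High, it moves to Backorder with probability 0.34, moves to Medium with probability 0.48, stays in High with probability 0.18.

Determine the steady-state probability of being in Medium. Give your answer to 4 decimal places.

0.3552

Let the stationary distribution be π with π = πP and π_1 + π_2 + π_3 = 1.
π_1 = 0.34·π_1 + 0.34·π_2 + 0.34·π_3
π_2 = 0.28·π_1 + 0.32·π_2 + 0.48·π_3
Solving with the normalization constraint gives π = (0.3400, 0.3552, 0.3048).
So the stationary probability of Medium is 0.3552.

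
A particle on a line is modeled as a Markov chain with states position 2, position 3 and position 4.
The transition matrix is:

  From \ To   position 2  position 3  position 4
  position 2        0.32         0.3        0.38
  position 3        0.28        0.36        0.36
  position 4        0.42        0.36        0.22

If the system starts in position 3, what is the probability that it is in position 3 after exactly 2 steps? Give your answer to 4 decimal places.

0.3432

Sum over the intermediate state after 1 step:
P = P(position 3→position 2)·P(position 2→position 3) + P(position 3→position 3)·P(position 3→position 3) + P(position 3→position 4)·P(position 4→position 3)
  = 0.28×0.3 + 0.36×0.36 + 0.36×0.36
  = 0.0840 + 0.1296 + 0.1296 = 0.3432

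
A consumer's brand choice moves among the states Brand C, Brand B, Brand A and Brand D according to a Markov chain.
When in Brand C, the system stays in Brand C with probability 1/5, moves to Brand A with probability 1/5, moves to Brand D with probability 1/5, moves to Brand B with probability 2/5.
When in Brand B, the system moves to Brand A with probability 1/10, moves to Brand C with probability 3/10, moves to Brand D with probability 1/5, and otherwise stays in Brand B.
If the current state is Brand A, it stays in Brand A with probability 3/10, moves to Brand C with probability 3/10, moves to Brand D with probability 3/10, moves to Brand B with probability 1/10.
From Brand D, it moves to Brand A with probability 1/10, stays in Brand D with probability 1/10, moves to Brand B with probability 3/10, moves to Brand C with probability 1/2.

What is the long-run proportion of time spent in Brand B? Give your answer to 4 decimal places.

Let the stationary distribution be π with π = πP and π_1 + π_2 + π_3 + π_4 = 1.
π_1 = 0.2·π_1 + 0.3·π_2 + 0.3·π_3 + 0.5·π_4
π_2 = 0.4·π_1 + 0.4·π_2 + 0.1·π_3 + 0.3·π_4
π_3 = 0.2·π_1 + 0.1·π_2 + 0.3·π_3 + 0.1·π_4
Solving with the normalization constraint gives π = (0.3085, 0.3313, 0.1636, 0.1967).
So the stationary probability of Brand B is 0.3313.

0.3313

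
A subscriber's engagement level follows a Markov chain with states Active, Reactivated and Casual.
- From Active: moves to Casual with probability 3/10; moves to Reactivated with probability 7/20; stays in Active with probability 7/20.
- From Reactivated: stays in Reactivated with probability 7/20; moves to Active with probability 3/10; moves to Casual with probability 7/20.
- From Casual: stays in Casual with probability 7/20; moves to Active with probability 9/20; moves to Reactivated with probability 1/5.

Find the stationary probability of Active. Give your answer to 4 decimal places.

0.3681

Let the stationary distribution be π with π = πP and π_1 + π_2 + π_3 = 1.
π_1 = 0.35·π_1 + 0.3·π_2 + 0.45·π_3
π_2 = 0.35·π_1 + 0.35·π_2 + 0.2·π_3
Solving with the normalization constraint gives π = (0.3681, 0.3003, 0.3316).
So the stationary probability of Active is 0.3681.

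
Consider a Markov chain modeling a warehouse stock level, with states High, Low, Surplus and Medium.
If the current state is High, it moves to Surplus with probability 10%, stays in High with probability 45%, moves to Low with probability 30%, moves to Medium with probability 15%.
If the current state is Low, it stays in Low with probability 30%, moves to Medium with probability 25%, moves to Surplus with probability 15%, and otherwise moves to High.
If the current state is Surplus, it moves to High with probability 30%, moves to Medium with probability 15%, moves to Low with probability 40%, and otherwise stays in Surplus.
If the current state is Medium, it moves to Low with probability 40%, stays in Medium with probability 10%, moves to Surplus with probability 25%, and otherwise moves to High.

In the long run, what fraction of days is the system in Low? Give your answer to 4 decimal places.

0.3325

Let the stationary distribution be π with π = πP and π_1 + π_2 + π_3 + π_4 = 1.
π_1 = 0.45·π_1 + 0.3·π_2 + 0.3·π_3 + 0.25·π_4
π_2 = 0.3·π_1 + 0.3·π_2 + 0.4·π_3 + 0.4·π_4
π_3 = 0.1·π_1 + 0.15·π_2 + 0.15·π_3 + 0.25·π_4
Solving with the normalization constraint gives π = (0.3427, 0.3325, 0.1503, 0.1745).
So the stationary probability of Low is 0.3325.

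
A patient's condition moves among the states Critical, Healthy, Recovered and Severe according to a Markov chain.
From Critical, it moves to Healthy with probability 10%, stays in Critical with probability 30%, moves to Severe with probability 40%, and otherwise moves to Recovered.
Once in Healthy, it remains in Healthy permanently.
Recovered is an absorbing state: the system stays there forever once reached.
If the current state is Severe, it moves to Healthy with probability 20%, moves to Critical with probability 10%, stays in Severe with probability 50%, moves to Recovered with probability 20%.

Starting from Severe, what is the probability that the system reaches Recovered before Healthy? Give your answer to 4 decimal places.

Let h(s) be the probability of absorption at Recovered starting from transient state s. Then h(Recovered) = 1 and h(Healthy) = 0. By first-step analysis:
h(Critical) = 0.3·h(Critical) + 0.1·0 + 0.2·1 + 0.4·h(Severe)
h(Severe) = 0.1·h(Critical) + 0.2·0 + 0.2·1 + 0.5·h(Severe)
Solving: h(Critical) = 0.5806, h(Severe) = 0.5161.
Starting from Severe, the probability is 0.5161.

0.5161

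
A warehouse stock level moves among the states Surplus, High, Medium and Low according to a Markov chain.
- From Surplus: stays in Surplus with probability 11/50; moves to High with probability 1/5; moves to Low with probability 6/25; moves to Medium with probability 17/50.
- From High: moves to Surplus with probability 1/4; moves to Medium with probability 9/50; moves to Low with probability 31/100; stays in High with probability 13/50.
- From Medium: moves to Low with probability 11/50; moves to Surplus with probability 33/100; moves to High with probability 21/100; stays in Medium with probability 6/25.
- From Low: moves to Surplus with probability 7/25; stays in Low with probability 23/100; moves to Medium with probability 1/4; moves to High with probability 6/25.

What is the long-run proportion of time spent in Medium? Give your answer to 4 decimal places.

0.2559

Let the stationary distribution be π with π = πP and π_1 + π_2 + π_3 + π_4 = 1.
π_1 = 0.22·π_1 + 0.25·π_2 + 0.33·π_3 + 0.28·π_4
π_2 = 0.2·π_1 + 0.26·π_2 + 0.21·π_3 + 0.24·π_4
π_3 = 0.34·π_1 + 0.18·π_2 + 0.24·π_3 + 0.25·π_4
Solving with the normalization constraint gives π = (0.2698, 0.2261, 0.2559, 0.2482).
So the stationary probability of Medium is 0.2559.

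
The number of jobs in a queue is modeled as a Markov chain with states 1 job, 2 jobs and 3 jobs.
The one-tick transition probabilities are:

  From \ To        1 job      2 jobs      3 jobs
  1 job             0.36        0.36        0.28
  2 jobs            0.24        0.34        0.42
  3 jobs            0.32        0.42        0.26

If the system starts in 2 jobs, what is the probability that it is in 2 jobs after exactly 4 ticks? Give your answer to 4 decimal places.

Propagate the distribution vector 4 ticks from 2 jobs.
After 0 ticks: (0.0000, 1.0000, 0.0000)
After 1 tick: (0.2400, 0.3400, 0.4200)
After 2 ticks: (0.3024, 0.3784, 0.3192)
After 3 ticks: (0.3018, 0.3716, 0.3266)
After 4 ticks: (0.3023, 0.3722, 0.3255)
P(in 2 jobs after 4 ticks) = 0.3722

0.3722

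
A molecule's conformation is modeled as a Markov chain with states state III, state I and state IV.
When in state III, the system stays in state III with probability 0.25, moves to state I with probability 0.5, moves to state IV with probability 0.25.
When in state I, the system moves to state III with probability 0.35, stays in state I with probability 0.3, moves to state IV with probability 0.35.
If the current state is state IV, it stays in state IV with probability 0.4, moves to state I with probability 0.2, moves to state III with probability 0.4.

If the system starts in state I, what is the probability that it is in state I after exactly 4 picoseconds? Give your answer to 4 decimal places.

Propagate the distribution vector 4 picoseconds from state I.
After 0 picoseconds: (0.0000, 1.0000, 0.0000)
After 1 picosecond: (0.3500, 0.3000, 0.3500)
After 2 picoseconds: (0.3325, 0.3350, 0.3325)
After 3 picoseconds: (0.3334, 0.3333, 0.3334)
After 4 picoseconds: (0.3333, 0.3333, 0.3333)
P(in state I after 4 picoseconds) = 0.3333

0.3333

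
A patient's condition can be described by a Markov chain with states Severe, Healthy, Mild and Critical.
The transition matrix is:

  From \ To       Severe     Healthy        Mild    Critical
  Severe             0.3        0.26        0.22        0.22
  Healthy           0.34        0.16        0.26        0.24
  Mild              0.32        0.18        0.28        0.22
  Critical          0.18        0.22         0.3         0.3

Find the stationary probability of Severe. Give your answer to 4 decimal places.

0.2844

Let the stationary distribution be π with π = πP and π_1 + π_2 + π_3 + π_4 = 1.
π_1 = 0.3·π_1 + 0.34·π_2 + 0.32·π_3 + 0.18·π_4
π_2 = 0.26·π_1 + 0.16·π_2 + 0.18·π_3 + 0.22·π_4
π_3 = 0.22·π_1 + 0.26·π_2 + 0.28·π_3 + 0.3·π_4
Solving with the normalization constraint gives π = (0.2844, 0.2083, 0.2636, 0.2437).
So the stationary probability of Severe is 0.2844.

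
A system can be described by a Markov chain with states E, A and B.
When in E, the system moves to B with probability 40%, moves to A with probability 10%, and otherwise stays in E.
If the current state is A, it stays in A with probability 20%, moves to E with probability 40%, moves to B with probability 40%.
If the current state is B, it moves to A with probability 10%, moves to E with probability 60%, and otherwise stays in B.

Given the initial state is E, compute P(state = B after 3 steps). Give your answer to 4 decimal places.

Propagate the distribution vector 3 steps from E.
After 0 steps: (1.0000, 0.0000, 0.0000)
After 1 step: (0.5000, 0.1000, 0.4000)
After 2 steps: (0.5300, 0.1100, 0.3600)
After 3 steps: (0.5250, 0.1110, 0.3640)
P(in B after 3 steps) = 0.3640

0.3640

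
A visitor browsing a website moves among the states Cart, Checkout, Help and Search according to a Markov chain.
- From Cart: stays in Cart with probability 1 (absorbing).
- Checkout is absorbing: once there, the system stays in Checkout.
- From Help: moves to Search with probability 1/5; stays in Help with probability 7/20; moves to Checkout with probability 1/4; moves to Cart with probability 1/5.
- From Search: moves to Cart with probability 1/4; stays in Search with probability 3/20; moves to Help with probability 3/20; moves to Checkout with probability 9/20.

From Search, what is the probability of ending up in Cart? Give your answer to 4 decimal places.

Let h(s) be the probability of absorption at Cart starting from transient state s. Then h(Cart) = 1 and h(Checkout) = 0. By first-step analysis:
h(Help) = 0.2·1 + 0.25·0 + 0.35·h(Help) + 0.2·h(Search)
h(Search) = 0.25·1 + 0.45·0 + 0.15·h(Help) + 0.15·h(Search)
Solving: h(Help) = 0.4211, h(Search) = 0.3684.
Starting from Search, the probability is 0.3684.

0.3684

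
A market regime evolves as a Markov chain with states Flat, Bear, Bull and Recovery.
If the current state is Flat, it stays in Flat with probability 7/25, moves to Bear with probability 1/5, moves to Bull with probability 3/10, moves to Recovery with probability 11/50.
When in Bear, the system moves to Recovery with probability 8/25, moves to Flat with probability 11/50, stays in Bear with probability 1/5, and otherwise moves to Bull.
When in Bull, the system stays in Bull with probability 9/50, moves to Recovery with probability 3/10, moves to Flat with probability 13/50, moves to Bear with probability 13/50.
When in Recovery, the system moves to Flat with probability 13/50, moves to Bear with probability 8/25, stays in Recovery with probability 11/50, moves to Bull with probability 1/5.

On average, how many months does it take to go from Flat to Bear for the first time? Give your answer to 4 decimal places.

4.1059

Let t(s) be the expected number of months to first reach Bear from state s, with t(Bear) = 0. Conditioning on the first month:
t(Flat) = 1 + 0.28·t(Flat) + 0.3·t(Bull) + 0.22·t(Recovery)
t(Bull) = 1 + 0.26·t(Flat) + 0.18·t(Bull) + 0.3·t(Recovery)
t(Recovery) = 1 + 0.26·t(Flat) + 0.2·t(Bull) + 0.22·t(Recovery)
Solving: t(Flat) = 4.1059, t(Bull) = 3.8525, t(Recovery) = 3.6385.
Expected months from Flat to Bear: 4.1059.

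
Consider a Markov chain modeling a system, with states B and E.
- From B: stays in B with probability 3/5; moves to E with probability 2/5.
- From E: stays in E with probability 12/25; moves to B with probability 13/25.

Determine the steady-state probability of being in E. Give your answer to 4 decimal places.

0.4348

Let the stationary distribution be π with π = πP and π_1 + π_2 = 1.
π_1 = 0.6·π_1 + 0.52·π_2
Solving with the normalization constraint gives π = (0.5652, 0.4348).
So the stationary probability of E is 0.4348.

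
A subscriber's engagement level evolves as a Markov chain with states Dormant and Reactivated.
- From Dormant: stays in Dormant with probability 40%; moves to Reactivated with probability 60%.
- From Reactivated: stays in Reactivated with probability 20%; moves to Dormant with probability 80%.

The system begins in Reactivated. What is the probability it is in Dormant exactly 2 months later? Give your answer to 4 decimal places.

Sum over the intermediate state after 1 month:
P = P(Reactivated→Dormant)·P(Dormant→Dormant) + P(Reactivated→Reactivated)·P(Reactivated→Dormant)
  = 0.8×0.4 + 0.2×0.8
  = 0.3200 + 0.1600 = 0.4800

0.4800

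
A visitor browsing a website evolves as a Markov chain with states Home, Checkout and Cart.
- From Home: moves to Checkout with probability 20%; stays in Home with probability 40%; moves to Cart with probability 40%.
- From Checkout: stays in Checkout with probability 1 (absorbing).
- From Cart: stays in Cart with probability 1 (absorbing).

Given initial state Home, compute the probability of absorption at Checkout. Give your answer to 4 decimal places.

Let h(s) be the probability of absorption at Checkout starting from transient state s. Then h(Checkout) = 1 and h(Cart) = 0. By first-step analysis:
h(Home) = 0.4·h(Home) + 0.2·1 + 0.4·0
Solving: h(Home) = 0.3333.
Starting from Home, the probability is 0.3333.

0.3333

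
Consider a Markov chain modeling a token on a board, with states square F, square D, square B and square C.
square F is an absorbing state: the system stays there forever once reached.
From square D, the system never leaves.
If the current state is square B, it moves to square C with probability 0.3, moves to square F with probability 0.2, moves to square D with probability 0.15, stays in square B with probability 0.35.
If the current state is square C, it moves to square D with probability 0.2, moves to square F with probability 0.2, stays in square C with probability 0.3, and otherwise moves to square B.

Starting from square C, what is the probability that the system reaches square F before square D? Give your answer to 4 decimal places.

Let h(s) be the probability of absorption at square F starting from transient state s. Then h(square F) = 1 and h(square D) = 0. By first-step analysis:
h(square B) = 0.2·1 + 0.15·0 + 0.35·h(square B) + 0.3·h(square C)
h(square C) = 0.2·1 + 0.2·0 + 0.3·h(square B) + 0.3·h(square C)
Solving: h(square B) = 0.5479, h(square C) = 0.5205.
Starting from square C, the probability is 0.5205.

0.5205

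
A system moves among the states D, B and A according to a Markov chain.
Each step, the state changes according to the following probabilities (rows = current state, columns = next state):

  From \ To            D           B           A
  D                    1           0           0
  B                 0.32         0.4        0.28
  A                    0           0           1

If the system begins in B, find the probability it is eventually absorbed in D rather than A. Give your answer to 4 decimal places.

Let h(s) be the probability of absorption at D starting from transient state s. Then h(D) = 1 and h(A) = 0. By first-step analysis:
h(B) = 0.32·1 + 0.4·h(B) + 0.28·0
Solving: h(B) = 0.5333.
Starting from B, the probability is 0.5333.

0.5333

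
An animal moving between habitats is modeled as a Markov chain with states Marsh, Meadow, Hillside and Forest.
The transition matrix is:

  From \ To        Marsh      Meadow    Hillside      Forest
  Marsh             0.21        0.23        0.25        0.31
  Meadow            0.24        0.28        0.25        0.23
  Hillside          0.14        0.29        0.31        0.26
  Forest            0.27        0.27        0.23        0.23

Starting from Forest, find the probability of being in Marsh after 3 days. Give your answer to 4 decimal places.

0.2154

Propagate the distribution vector 3 days from Forest.
After 0 days: (0.0000, 0.0000, 0.0000, 1.0000)
After 1 day: (0.2700, 0.2700, 0.2300, 0.2300)
After 2 days: (0.2158, 0.2665, 0.2592, 0.2585)
After 3 days: (0.2154, 0.2692, 0.2604, 0.2550)
P(in Marsh after 3 days) = 0.2154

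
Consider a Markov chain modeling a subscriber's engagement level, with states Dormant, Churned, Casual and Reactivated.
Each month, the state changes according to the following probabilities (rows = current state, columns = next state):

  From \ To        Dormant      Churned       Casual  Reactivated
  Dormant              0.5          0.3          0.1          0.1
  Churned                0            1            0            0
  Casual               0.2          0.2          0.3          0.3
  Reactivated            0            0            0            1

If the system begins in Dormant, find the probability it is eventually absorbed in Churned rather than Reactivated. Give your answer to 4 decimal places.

0.6970

Let h(s) be the probability of absorption at Churned starting from transient state s. Then h(Churned) = 1 and h(Reactivated) = 0. By first-step analysis:
h(Dormant) = 0.5·h(Dormant) + 0.3·1 + 0.1·h(Casual) + 0.1·0
h(Casual) = 0.2·h(Dormant) + 0.2·1 + 0.3·h(Casual) + 0.3·0
Solving: h(Dormant) = 0.6970, h(Casual) = 0.4848.
Starting from Dormant, the probability is 0.6970.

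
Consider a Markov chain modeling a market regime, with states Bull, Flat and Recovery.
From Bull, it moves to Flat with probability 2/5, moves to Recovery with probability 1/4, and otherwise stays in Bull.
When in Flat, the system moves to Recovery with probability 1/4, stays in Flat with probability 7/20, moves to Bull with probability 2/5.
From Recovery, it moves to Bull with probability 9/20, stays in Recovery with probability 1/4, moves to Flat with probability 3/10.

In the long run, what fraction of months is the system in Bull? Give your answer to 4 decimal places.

0.3929

Let the stationary distribution be π with π = πP and π_1 + π_2 + π_3 = 1.
π_1 = 0.35·π_1 + 0.4·π_2 + 0.45·π_3
π_2 = 0.4·π_1 + 0.35·π_2 + 0.3·π_3
Solving with the normalization constraint gives π = (0.3929, 0.3571, 0.2500).
So the stationary probability of Bull is 0.3929.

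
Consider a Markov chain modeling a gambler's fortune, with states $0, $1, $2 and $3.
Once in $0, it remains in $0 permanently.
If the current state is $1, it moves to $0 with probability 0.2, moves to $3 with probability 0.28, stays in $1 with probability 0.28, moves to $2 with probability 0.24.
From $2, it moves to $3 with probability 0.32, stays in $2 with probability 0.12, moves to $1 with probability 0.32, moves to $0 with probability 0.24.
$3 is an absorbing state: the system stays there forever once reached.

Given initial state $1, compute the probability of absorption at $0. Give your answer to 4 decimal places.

Let h(s) be the probability of absorption at $0 starting from transient state s. Then h($0) = 1 and h($3) = 0. By first-step analysis:
h($1) = 0.2·1 + 0.28·h($1) + 0.24·h($2) + 0.28·0
h($2) = 0.24·1 + 0.32·h($1) + 0.12·h($2) + 0.32·0
Solving: h($1) = 0.4195, h($2) = 0.4253.
Starting from $1, the probability is 0.4195.

0.4195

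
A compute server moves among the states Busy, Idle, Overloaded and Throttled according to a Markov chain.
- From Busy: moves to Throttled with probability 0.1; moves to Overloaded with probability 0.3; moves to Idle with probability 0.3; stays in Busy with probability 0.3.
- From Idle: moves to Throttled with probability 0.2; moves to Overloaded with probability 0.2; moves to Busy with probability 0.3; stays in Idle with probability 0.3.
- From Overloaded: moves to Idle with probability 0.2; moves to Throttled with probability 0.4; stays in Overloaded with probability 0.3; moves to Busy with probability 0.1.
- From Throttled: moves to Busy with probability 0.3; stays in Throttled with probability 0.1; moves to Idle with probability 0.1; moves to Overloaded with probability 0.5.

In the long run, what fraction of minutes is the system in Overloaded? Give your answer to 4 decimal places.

Let the stationary distribution be π with π = πP and π_1 + π_2 + π_3 + π_4 = 1.
π_1 = 0.3·π_1 + 0.3·π_2 + 0.1·π_3 + 0.3·π_4
π_2 = 0.3·π_1 + 0.3·π_2 + 0.2·π_3 + 0.1·π_4
π_3 = 0.3·π_1 + 0.2·π_2 + 0.3·π_3 + 0.5·π_4
Solving with the normalization constraint gives π = (0.2357, 0.2241, 0.3214, 0.2188).
So the stationary probability of Overloaded is 0.3214.

0.3214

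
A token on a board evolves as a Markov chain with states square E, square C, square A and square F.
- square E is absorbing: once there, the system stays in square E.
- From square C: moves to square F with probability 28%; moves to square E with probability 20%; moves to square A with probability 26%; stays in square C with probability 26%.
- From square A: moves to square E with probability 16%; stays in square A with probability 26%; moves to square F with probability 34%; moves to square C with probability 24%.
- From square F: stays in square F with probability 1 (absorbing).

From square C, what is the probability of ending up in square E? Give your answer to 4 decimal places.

Let h(s) be the probability of absorption at square E starting from transient state s. Then h(square E) = 1 and h(square F) = 0. By first-step analysis:
h(square C) = 0.2·1 + 0.26·h(square C) + 0.26·h(square A) + 0.28·0
h(square A) = 0.16·1 + 0.24·h(square C) + 0.26·h(square A) + 0.34·0
Solving: h(square C) = 0.3908, h(square A) = 0.3430.
Starting from square C, the probability is 0.3908.

0.3908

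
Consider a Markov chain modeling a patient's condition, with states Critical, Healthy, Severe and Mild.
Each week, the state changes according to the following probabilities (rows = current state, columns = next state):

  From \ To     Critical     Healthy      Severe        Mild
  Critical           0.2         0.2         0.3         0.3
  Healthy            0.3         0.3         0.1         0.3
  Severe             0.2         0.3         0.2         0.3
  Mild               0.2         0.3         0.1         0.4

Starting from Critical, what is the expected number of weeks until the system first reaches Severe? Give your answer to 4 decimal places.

Let t(s) be the expected number of weeks to first reach Severe from state s, with t(Severe) = 0. Conditioning on the first week:
t(Critical) = 1 + 0.2·t(Critical) + 0.2·t(Healthy) + 0.3·t(Mild)
t(Healthy) = 1 + 0.3·t(Critical) + 0.3·t(Healthy) + 0.3·t(Mild)
t(Mild) = 1 + 0.2·t(Critical) + 0.3·t(Healthy) + 0.4·t(Mild)
Solving: t(Critical) = 5.5102, t(Healthy) = 6.7347, t(Mild) = 6.8707.
Expected weeks from Critical to Severe: 5.5102.

5.5102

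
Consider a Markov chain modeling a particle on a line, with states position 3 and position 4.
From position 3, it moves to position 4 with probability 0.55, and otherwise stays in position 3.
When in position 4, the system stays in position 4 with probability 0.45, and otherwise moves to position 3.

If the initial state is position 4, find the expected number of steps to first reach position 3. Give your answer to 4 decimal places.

Let t(s) be the expected number of steps to first reach position 3 from state s, with t(position 3) = 0. Conditioning on the first step:
t(position 4) = 1 + 0.45·t(position 4)
Solving: t(position 4) = 1.8182.
Expected steps from position 4 to position 3: 1.8182.

1.8182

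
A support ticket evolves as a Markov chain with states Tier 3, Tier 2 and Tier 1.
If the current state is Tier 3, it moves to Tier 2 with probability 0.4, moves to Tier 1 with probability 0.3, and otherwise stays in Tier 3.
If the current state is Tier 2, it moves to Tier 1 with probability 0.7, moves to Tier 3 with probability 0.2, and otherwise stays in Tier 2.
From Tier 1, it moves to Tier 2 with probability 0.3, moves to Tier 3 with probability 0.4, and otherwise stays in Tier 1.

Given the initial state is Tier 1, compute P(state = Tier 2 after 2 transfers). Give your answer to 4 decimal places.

0.2800

Sum over the intermediate state after 1 transfer:
P = P(Tier 1→Tier 3)·P(Tier 3→Tier 2) + P(Tier 1→Tier 2)·P(Tier 2→Tier 2) + P(Tier 1→Tier 1)·P(Tier 1→Tier 2)
  = 0.4×0.4 + 0.3×0.1 + 0.3×0.3
  = 0.1600 + 0.0300 + 0.0900 = 0.2800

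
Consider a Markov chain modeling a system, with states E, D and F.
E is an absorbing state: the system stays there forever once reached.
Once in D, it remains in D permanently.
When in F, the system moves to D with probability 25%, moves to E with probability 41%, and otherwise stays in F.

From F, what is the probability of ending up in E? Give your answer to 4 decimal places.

Let h(s) be the probability of absorption at E starting from transient state s. Then h(E) = 1 and h(D) = 0. By first-step analysis:
h(F) = 0.41·1 + 0.25·0 + 0.34·h(F)
Solving: h(F) = 0.6212.
Starting from F, the probability is 0.6212.

0.6212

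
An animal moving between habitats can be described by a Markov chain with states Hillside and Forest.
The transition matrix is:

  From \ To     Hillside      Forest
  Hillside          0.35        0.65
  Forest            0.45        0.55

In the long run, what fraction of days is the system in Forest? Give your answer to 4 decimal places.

0.5909

Let the stationary distribution be π with π = πP and π_1 + π_2 = 1.
π_1 = 0.35·π_1 + 0.45·π_2
Solving with the normalization constraint gives π = (0.4091, 0.5909).
So the stationary probability of Forest is 0.5909.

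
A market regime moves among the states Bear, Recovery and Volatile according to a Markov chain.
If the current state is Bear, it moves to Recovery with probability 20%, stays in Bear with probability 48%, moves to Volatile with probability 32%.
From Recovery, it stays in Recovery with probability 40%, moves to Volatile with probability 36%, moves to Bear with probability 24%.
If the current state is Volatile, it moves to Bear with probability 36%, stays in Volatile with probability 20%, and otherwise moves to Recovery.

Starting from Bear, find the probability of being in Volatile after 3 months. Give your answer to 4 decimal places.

Propagate the distribution vector 3 months from Bear.
After 0 months: (1.0000, 0.0000, 0.0000)
After 1 month: (0.4800, 0.2000, 0.3200)
After 2 months: (0.3936, 0.3168, 0.2896)
After 3 months: (0.3692, 0.3329, 0.2979)
P(in Volatile after 3 months) = 0.2979

0.2979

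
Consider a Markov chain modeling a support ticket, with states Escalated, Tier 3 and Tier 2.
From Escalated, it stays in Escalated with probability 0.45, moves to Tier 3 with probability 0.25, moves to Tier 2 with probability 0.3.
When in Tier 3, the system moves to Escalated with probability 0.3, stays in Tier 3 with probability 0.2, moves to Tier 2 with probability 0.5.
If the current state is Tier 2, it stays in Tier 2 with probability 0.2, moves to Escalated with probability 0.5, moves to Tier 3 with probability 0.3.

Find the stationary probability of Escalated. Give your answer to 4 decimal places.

Let the stationary distribution be π with π = πP and π_1 + π_2 + π_3 = 1.
π_1 = 0.45·π_1 + 0.3·π_2 + 0.5·π_3
π_2 = 0.25·π_1 + 0.2·π_2 + 0.3·π_3
Solving with the normalization constraint gives π = (0.4279, 0.2533, 0.3188).
So the stationary probability of Escalated is 0.4279.

0.4279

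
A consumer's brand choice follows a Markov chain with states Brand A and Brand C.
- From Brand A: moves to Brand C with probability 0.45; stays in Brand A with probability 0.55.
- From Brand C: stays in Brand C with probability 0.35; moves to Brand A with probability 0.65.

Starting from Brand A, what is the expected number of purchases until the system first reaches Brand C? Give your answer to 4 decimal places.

Let t(s) be the expected number of purchases to first reach Brand C from state s, with t(Brand C) = 0. Conditioning on the first purchase:
t(Brand A) = 1 + 0.55·t(Brand A)
Solving: t(Brand A) = 2.2222.
Expected purchases from Brand A to Brand C: 2.2222.

2.2222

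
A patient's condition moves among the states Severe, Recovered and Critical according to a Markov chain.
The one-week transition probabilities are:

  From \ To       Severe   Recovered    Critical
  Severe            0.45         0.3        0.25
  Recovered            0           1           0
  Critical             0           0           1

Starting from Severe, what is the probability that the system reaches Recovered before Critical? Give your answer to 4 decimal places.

Let h(s) be the probability of absorption at Recovered starting from transient state s. Then h(Recovered) = 1 and h(Critical) = 0. By first-step analysis:
h(Severe) = 0.45·h(Severe) + 0.3·1 + 0.25·0
Solving: h(Severe) = 0.5455.
Starting from Severe, the probability is 0.5455.

0.5455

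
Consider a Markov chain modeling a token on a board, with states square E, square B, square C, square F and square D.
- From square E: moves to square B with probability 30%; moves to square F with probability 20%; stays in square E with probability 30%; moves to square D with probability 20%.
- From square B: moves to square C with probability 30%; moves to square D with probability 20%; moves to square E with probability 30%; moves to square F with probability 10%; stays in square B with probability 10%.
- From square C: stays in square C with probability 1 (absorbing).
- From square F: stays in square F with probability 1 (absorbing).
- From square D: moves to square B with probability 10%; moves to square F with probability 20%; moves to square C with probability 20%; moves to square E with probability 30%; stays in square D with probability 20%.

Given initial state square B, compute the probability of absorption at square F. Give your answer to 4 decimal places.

Let h(s) be the probability of absorption at square F starting from transient state s. Then h(square F) = 1 and h(square C) = 0. By first-step analysis:
h(square E) = 0.3·h(square E) + 0.3·h(square B) + 0.2·1 + 0.2·h(square D)
h(square B) = 0.3·h(square E) + 0.1·h(square B) + 0.3·0 + 0.1·1 + 0.2·h(square D)
h(square D) = 0.3·h(square E) + 0.1·h(square B) + 0.2·0 + 0.2·1 + 0.2·h(square D)
Solving: h(square E) = 0.6294, h(square B) = 0.4412, h(square D) = 0.5412.
Starting from square B, the probability is 0.4412.

0.4412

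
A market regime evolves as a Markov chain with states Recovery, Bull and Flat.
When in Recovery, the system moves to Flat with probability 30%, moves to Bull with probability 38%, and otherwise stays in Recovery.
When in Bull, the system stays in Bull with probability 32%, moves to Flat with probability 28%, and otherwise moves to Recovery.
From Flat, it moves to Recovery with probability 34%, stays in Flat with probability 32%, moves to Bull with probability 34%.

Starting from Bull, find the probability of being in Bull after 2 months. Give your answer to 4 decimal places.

0.3496

Sum over the intermediate state after 1 month:
P = P(Bull→Recovery)·P(Recovery→Bull) + P(Bull→Bull)·P(Bull→Bull) + P(Bull→Flat)·P(Flat→Bull)
  = 0.4×0.38 + 0.32×0.32 + 0.28×0.34
  = 0.1520 + 0.1024 + 0.0952 = 0.3496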